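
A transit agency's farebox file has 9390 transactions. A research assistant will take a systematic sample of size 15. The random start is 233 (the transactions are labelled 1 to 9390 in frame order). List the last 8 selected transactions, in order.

k = N/n = 9390/15 = 626
8th selection = 233 + 7×626 = 4615
9th: 4615 + 626 = 5241
10th: 5241 + 626 = 5867
11th: 5867 + 626 = 6493
12th: 6493 + 626 = 7119
13th: 7119 + 626 = 7745
14th: 7745 + 626 = 8371
15th: 8371 + 626 = 8997

4615, 5241, 5867, 6493, 7119, 7745, 8371, 8997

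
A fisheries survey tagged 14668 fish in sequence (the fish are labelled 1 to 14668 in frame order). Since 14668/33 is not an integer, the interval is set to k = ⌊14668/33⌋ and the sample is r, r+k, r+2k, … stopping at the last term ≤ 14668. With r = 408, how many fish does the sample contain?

k = ⌊14668/33⌋ = 444
Achieved size = ⌊(14668 − 408)/444⌋ + 1 = ⌊14260/444⌋ + 1 = 32 + 1 = 33
(last selection: 408 + 32×444 = 14616 ≤ 14668; next would be 15060 > 14668)

33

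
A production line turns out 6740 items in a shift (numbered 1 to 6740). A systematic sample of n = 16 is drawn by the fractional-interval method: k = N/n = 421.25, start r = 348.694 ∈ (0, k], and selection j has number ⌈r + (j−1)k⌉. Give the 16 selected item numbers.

j=1: r + 0k = 348.694 → ⌈·⌉ = 349
j=2: r + 1k = 769.944 → ⌈·⌉ = 770
j=3: r + 2k = 1191.194 → ⌈·⌉ = 1192
j=4: r + 3k = 1612.444 → ⌈·⌉ = 1613
j=5: r + 4k = 2033.694 → ⌈·⌉ = 2034
j=6: r + 5k = 2454.944 → ⌈·⌉ = 2455
j=7: r + 6k = 2876.194 → ⌈·⌉ = 2877
j=8: r + 7k = 3297.444 → ⌈·⌉ = 3298
j=9: r + 8k = 3718.694 → ⌈·⌉ = 3719
j=10: r + 9k = 4139.944 → ⌈·⌉ = 4140
j=11: r + 10k = 4561.194 → ⌈·⌉ = 4562
j=12: r + 11k = 4982.444 → ⌈·⌉ = 4983
j=13: r + 12k = 5403.694 → ⌈·⌉ = 5404
j=14: r + 13k = 5824.944 → ⌈·⌉ = 5825
j=15: r + 14k = 6246.194 → ⌈·⌉ = 6247
j=16: r + 15k = 6667.444 → ⌈·⌉ = 6668

349, 770, 1192, 1613, 2034, 2455, 2877, 3298, 3719, 4140, 4562, 4983, 5404, 5825, 6247, 6668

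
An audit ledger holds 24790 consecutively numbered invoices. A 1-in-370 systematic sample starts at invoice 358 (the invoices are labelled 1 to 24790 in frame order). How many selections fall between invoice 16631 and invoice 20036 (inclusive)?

k = 370
First selection ≥ 16631: 358 + ⌈(16631−358)/370⌉·370 = 358 + 44×370 = 16638
Last selection ≤ 20036: 358 + ⌊(20036−358)/370⌋·370 = 358 + 53×370 = 19968
Count = 53 − 44 + 1 = 10

10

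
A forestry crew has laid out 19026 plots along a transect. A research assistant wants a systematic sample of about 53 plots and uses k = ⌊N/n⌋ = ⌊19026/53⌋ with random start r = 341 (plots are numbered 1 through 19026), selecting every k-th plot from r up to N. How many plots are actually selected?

53

k = ⌊19026/53⌋ = 358
Achieved size = ⌊(19026 − 341)/358⌋ + 1 = ⌊18685/358⌋ + 1 = 52 + 1 = 53
(last selection: 341 + 52×358 = 18957 ≤ 19026; next would be 19315 > 19026)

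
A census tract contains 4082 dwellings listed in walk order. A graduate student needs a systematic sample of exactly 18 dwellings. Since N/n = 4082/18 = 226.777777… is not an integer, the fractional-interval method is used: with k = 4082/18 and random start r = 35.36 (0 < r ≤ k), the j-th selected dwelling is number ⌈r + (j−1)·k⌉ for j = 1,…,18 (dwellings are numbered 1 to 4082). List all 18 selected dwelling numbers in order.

36, 263, 489, 716, 943, 1170, 1397, 1623, 1850, 2077, 2304, 2530, 2757, 2984, 3211, 3438, 3664, 3891

j=1: r + 0k = 35.36 → ⌈·⌉ = 36
j=2: r + 1k = 262.137777… → ⌈·⌉ = 263
j=3: r + 2k = 488.915555… → ⌈·⌉ = 489
j=4: r + 3k = 715.693333… → ⌈·⌉ = 716
j=5: r + 4k = 942.471111… → ⌈·⌉ = 943
j=6: r + 5k = 1169.248888… → ⌈·⌉ = 1170
j=7: r + 6k = 1396.026666… → ⌈·⌉ = 1397
j=8: r + 7k = 1622.804444… → ⌈·⌉ = 1623
j=9: r + 8k = 1849.582222… → ⌈·⌉ = 1850
j=10: r + 9k = 2076.36 → ⌈·⌉ = 2077
j=11: r + 10k = 2303.137777… → ⌈·⌉ = 2304
j=12: r + 11k = 2529.915555… → ⌈·⌉ = 2530
j=13: r + 12k = 2756.693333… → ⌈·⌉ = 2757
j=14: r + 13k = 2983.471111… → ⌈·⌉ = 2984
j=15: r + 14k = 3210.248888… → ⌈·⌉ = 3211
j=16: r + 15k = 3437.026666… → ⌈·⌉ = 3438
j=17: r + 16k = 3663.804444… → ⌈·⌉ = 3664
j=18: r + 17k = 3890.582222… → ⌈·⌉ = 3891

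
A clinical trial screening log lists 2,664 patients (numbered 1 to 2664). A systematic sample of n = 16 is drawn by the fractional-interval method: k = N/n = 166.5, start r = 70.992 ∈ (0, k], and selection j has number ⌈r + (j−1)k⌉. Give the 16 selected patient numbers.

j=1: r + 0k = 70.992 → ⌈·⌉ = 71
j=2: r + 1k = 237.492 → ⌈·⌉ = 238
j=3: r + 2k = 403.992 → ⌈·⌉ = 404
j=4: r + 3k = 570.492 → ⌈·⌉ = 571
j=5: r + 4k = 736.992 → ⌈·⌉ = 737
j=6: r + 5k = 903.492 → ⌈·⌉ = 904
j=7: r + 6k = 1069.992 → ⌈·⌉ = 1070
j=8: r + 7k = 1236.492 → ⌈·⌉ = 1237
j=9: r + 8k = 1402.992 → ⌈·⌉ = 1403
j=10: r + 9k = 1569.492 → ⌈·⌉ = 1570
j=11: r + 10k = 1735.992 → ⌈·⌉ = 1736
j=12: r + 11k = 1902.492 → ⌈·⌉ = 1903
j=13: r + 12k = 2068.992 → ⌈·⌉ = 2069
j=14: r + 13k = 2235.492 → ⌈·⌉ = 2236
j=15: r + 14k = 2401.992 → ⌈·⌉ = 2402
j=16: r + 15k = 2568.492 → ⌈·⌉ = 2569

71, 238, 404, 571, 737, 904, 1070, 1237, 1403, 1570, 1736, 1903, 2069, 2236, 2402, 2569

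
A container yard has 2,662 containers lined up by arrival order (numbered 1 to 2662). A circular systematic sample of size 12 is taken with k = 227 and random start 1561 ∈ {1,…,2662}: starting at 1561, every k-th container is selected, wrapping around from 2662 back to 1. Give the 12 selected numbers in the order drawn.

1561, 1788, 2015, 2242, 2469, 34, 261, 488, 715, 942, 1169, 1396

Selection 1: 1561
Selection 2: 1561 + 227 = 1788
Selection 3: 1788 + 227 = 2015
Selection 4: 2015 + 227 = 2242
Selection 5: 2242 + 227 = 2469
Selection 6: 2469 + 227 = 2696 → 2696 − 2662 = 34
Selection 7: 34 + 227 = 261
Selection 8: 261 + 227 = 488
Selection 9: 488 + 227 = 715
Selection 10: 715 + 227 = 942
Selection 11: 942 + 227 = 1169
Selection 12: 1169 + 227 = 1396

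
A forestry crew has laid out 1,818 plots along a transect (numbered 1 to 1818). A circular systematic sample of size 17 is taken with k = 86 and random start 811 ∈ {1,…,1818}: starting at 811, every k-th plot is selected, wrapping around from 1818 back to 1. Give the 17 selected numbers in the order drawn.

811, 897, 983, 1069, 1155, 1241, 1327, 1413, 1499, 1585, 1671, 1757, 25, 111, 197, 283, 369

Selection 1: 811
Selection 2: 811 + 86 = 897
Selection 3: 897 + 86 = 983
Selection 4: 983 + 86 = 1069
Selection 5: 1069 + 86 = 1155
Selection 6: 1155 + 86 = 1241
Selection 7: 1241 + 86 = 1327
Selection 8: 1327 + 86 = 1413
Selection 9: 1413 + 86 = 1499
Selection 10: 1499 + 86 = 1585
Selection 11: 1585 + 86 = 1671
Selection 12: 1671 + 86 = 1757
Selection 13: 1757 + 86 = 1843 → 1843 − 1818 = 25
Selection 14: 25 + 86 = 111
Selection 15: 111 + 86 = 197
Selection 16: 197 + 86 = 283
Selection 17: 283 + 86 = 369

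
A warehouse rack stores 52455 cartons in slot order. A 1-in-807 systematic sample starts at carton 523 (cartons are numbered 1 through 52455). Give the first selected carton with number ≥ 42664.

43294

k = 807
Steps past start: ⌈(42664 − 523)/807⌉ = ⌈42141/807⌉ = 53
Selected carton: 523 + 53×807 = 43294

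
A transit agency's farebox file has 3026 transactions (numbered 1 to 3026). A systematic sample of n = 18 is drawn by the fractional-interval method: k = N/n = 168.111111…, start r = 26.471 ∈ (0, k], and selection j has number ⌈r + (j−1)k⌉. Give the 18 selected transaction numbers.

27, 195, 363, 531, 699, 868, 1036, 1204, 1372, 1540, 1708, 1876, 2044, 2212, 2381, 2549, 2717, 2885

j=1: r + 0k = 26.471 → ⌈·⌉ = 27
j=2: r + 1k = 194.582111… → ⌈·⌉ = 195
j=3: r + 2k = 362.693222… → ⌈·⌉ = 363
j=4: r + 3k = 530.804333… → ⌈·⌉ = 531
j=5: r + 4k = 698.915444… → ⌈·⌉ = 699
j=6: r + 5k = 867.026555… → ⌈·⌉ = 868
j=7: r + 6k = 1035.137666… → ⌈·⌉ = 1036
j=8: r + 7k = 1203.248777… → ⌈·⌉ = 1204
j=9: r + 8k = 1371.359888… → ⌈·⌉ = 1372
j=10: r + 9k = 1539.471 → ⌈·⌉ = 1540
j=11: r + 10k = 1707.582111… → ⌈·⌉ = 1708
j=12: r + 11k = 1875.693222… → ⌈·⌉ = 1876
j=13: r + 12k = 2043.804333… → ⌈·⌉ = 2044
j=14: r + 13k = 2211.915444… → ⌈·⌉ = 2212
j=15: r + 14k = 2380.026555… → ⌈·⌉ = 2381
j=16: r + 15k = 2548.137666… → ⌈·⌉ = 2549
j=17: r + 16k = 2716.248777… → ⌈·⌉ = 2717
j=18: r + 17k = 2884.359888… → ⌈·⌉ = 2885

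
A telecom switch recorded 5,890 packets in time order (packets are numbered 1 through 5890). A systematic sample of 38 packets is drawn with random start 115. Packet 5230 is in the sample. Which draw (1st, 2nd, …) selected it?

k = 5890/38 = 155
position = (5230 − 115)/155 + 1 = 5115/155 + 1 = 33 + 1 = 34

34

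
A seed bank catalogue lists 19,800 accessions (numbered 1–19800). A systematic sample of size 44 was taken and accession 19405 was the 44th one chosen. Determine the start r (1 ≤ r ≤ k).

k = 19800/44 = 450
r = 19405 − (44−1)×450 = 19405 − 19350 = 55

55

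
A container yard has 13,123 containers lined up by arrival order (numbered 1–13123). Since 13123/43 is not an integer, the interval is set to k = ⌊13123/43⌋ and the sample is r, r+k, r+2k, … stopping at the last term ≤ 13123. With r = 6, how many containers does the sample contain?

k = ⌊13123/43⌋ = 305
Achieved size = ⌊(13123 − 6)/305⌋ + 1 = ⌊13117/305⌋ + 1 = 43 + 1 = 44
(last selection: 6 + 43×305 = 13121 ≤ 13123; next would be 13426 > 13123)

44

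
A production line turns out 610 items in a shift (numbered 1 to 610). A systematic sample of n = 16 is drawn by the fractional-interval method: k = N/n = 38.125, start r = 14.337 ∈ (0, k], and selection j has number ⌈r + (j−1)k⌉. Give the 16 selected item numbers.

j=1: r + 0k = 14.337 → ⌈·⌉ = 15
j=2: r + 1k = 52.462 → ⌈·⌉ = 53
j=3: r + 2k = 90.587 → ⌈·⌉ = 91
j=4: r + 3k = 128.712 → ⌈·⌉ = 129
j=5: r + 4k = 166.837 → ⌈·⌉ = 167
j=6: r + 5k = 204.962 → ⌈·⌉ = 205
j=7: r + 6k = 243.087 → ⌈·⌉ = 244
j=8: r + 7k = 281.212 → ⌈·⌉ = 282
j=9: r + 8k = 319.337 → ⌈·⌉ = 320
j=10: r + 9k = 357.462 → ⌈·⌉ = 358
j=11: r + 10k = 395.587 → ⌈·⌉ = 396
j=12: r + 11k = 433.712 → ⌈·⌉ = 434
j=13: r + 12k = 471.837 → ⌈·⌉ = 472
j=14: r + 13k = 509.962 → ⌈·⌉ = 510
j=15: r + 14k = 548.087 → ⌈·⌉ = 549
j=16: r + 15k = 586.212 → ⌈·⌉ = 587

15, 53, 91, 129, 167, 205, 244, 282, 320, 358, 396, 434, 472, 510, 549, 587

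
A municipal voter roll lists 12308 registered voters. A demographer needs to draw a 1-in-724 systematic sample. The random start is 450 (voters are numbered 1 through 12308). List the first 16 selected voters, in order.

voter 1: 450
voter 2: 450 + 724 = 1174
voter 3: 1174 + 724 = 1898
voter 4: 1898 + 724 = 2622
voter 5: 2622 + 724 = 3346
voter 6: 3346 + 724 = 4070
voter 7: 4070 + 724 = 4794
voter 8: 4794 + 724 = 5518
voter 9: 5518 + 724 = 6242
voter 10: 6242 + 724 = 6966
voter 11: 6966 + 724 = 7690
voter 12: 7690 + 724 = 8414
voter 13: 8414 + 724 = 9138
voter 14: 9138 + 724 = 9862
voter 15: 9862 + 724 = 10586
voter 16: 10586 + 724 = 11310

450, 1174, 1898, 2622, 3346, 4070, 4794, 5518, 6242, 6966, 7690, 8414, 9138, 9862, 10586, 11310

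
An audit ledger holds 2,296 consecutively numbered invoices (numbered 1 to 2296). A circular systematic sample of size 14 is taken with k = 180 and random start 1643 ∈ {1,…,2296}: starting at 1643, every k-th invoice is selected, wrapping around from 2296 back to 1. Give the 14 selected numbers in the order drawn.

1643, 1823, 2003, 2183, 67, 247, 427, 607, 787, 967, 1147, 1327, 1507, 1687

Selection 1: 1643
Selection 2: 1643 + 180 = 1823
Selection 3: 1823 + 180 = 2003
Selection 4: 2003 + 180 = 2183
Selection 5: 2183 + 180 = 2363 → 2363 − 2296 = 67
Selection 6: 67 + 180 = 247
Selection 7: 247 + 180 = 427
Selection 8: 427 + 180 = 607
Selection 9: 607 + 180 = 787
Selection 10: 787 + 180 = 967
Selection 11: 967 + 180 = 1147
Selection 12: 1147 + 180 = 1327
Selection 13: 1327 + 180 = 1507
Selection 14: 1507 + 180 = 1687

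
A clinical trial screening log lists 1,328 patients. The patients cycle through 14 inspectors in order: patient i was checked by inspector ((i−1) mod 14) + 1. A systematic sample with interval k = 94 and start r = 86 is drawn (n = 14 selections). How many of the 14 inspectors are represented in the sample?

Consecutive selections differ by k = 94, so their inspector numbers differ by 94 mod 14 = 10.
gcd(94, 14) = 2, so the sample visits 14/2 = 7 distinct residues mod 14.
Start 86 is inspector 2; the inspectors hit are 2, 4, 6, 8, 10, 12, 14.

7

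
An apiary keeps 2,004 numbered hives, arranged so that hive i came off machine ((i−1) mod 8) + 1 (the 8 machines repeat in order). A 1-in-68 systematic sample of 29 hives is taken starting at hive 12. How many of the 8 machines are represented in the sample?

Consecutive selections differ by k = 68, so their machine numbers differ by 68 mod 8 = 4.
gcd(68, 8) = 4, so the sample visits 8/4 = 2 distinct residues mod 8.
Start 12 is machine 4; the machines hit are 4, 8.

2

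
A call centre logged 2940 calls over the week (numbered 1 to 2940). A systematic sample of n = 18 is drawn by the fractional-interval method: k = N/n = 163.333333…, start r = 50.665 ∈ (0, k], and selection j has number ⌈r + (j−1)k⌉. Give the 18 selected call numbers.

51, 214, 378, 541, 704, 868, 1031, 1194, 1358, 1521, 1684, 1848, 2011, 2174, 2338, 2501, 2664, 2828

j=1: r + 0k = 50.665 → ⌈·⌉ = 51
j=2: r + 1k = 213.998333… → ⌈·⌉ = 214
j=3: r + 2k = 377.331666… → ⌈·⌉ = 378
j=4: r + 3k = 540.665 → ⌈·⌉ = 541
j=5: r + 4k = 703.998333… → ⌈·⌉ = 704
j=6: r + 5k = 867.331666… → ⌈·⌉ = 868
j=7: r + 6k = 1030.665 → ⌈·⌉ = 1031
j=8: r + 7k = 1193.998333… → ⌈·⌉ = 1194
j=9: r + 8k = 1357.331666… → ⌈·⌉ = 1358
j=10: r + 9k = 1520.665 → ⌈·⌉ = 1521
j=11: r + 10k = 1683.998333… → ⌈·⌉ = 1684
j=12: r + 11k = 1847.331666… → ⌈·⌉ = 1848
j=13: r + 12k = 2010.665 → ⌈·⌉ = 2011
j=14: r + 13k = 2173.998333… → ⌈·⌉ = 2174
j=15: r + 14k = 2337.331666… → ⌈·⌉ = 2338
j=16: r + 15k = 2500.665 → ⌈·⌉ = 2501
j=17: r + 16k = 2663.998333… → ⌈·⌉ = 2664
j=18: r + 17k = 2827.331666… → ⌈·⌉ = 2828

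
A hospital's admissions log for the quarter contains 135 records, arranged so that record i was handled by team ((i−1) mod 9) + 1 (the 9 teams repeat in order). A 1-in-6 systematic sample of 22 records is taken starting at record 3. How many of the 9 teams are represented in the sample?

3

Consecutive selections differ by k = 6, so their team numbers differ by 6 mod 9 = 6.
gcd(6, 9) = 3, so the sample visits 9/3 = 3 distinct residues mod 9.
Start 3 is team 3; the teams hit are 3, 6, 9.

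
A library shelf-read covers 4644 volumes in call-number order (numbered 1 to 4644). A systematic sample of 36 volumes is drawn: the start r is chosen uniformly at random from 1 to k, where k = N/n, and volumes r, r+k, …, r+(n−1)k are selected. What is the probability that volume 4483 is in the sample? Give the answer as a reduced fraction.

1/129

k = 4644/36 = 129.
Volume 4483 is selected iff r ≡ 4483 (mod 129); exactly one such r in {1,…,129}.
Inclusion probability = 1/129.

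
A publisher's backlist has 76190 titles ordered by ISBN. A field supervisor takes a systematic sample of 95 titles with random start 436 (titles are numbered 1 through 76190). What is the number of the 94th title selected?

k = 76190/95 = 802
94th selection = r + (94−1)·k = 436 + 93×802 = 436 + 74586 = 75022

75022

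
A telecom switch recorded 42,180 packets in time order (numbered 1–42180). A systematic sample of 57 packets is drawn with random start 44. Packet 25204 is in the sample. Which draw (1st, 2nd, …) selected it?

k = 42180/57 = 740
position = (25204 − 44)/740 + 1 = 25160/740 + 1 = 34 + 1 = 35

35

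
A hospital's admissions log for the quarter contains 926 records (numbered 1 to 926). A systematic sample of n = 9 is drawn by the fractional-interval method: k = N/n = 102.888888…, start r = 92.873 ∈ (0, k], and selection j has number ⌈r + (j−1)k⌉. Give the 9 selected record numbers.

93, 196, 299, 402, 505, 608, 711, 814, 916

j=1: r + 0k = 92.873 → ⌈·⌉ = 93
j=2: r + 1k = 195.761888… → ⌈·⌉ = 196
j=3: r + 2k = 298.650777… → ⌈·⌉ = 299
j=4: r + 3k = 401.539666… → ⌈·⌉ = 402
j=5: r + 4k = 504.428555… → ⌈·⌉ = 505
j=6: r + 5k = 607.317444… → ⌈·⌉ = 608
j=7: r + 6k = 710.206333… → ⌈·⌉ = 711
j=8: r + 7k = 813.095222… → ⌈·⌉ = 814
j=9: r + 8k = 915.984111… → ⌈·⌉ = 916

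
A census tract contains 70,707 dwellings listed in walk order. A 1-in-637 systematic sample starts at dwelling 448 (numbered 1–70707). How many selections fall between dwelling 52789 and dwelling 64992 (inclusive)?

k = 637
First selection ≥ 52789: 448 + ⌈(52789−448)/637⌉·637 = 448 + 83×637 = 53319
Last selection ≤ 64992: 448 + ⌊(64992−448)/637⌋·637 = 448 + 101×637 = 64785
Count = 101 − 83 + 1 = 19

19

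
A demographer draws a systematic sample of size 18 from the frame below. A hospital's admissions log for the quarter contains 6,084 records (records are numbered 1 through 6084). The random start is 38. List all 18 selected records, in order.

k = N/n = 6084/18 = 338
record 1: 38
record 2: 38 + 338 = 376
record 3: 376 + 338 = 714
record 4: 714 + 338 = 1052
record 5: 1052 + 338 = 1390
record 6: 1390 + 338 = 1728
record 7: 1728 + 338 = 2066
record 8: 2066 + 338 = 2404
record 9: 2404 + 338 = 2742
record 10: 2742 + 338 = 3080
record 11: 3080 + 338 = 3418
record 12: 3418 + 338 = 3756
record 13: 3756 + 338 = 4094
record 14: 4094 + 338 = 4432
record 15: 4432 + 338 = 4770
record 16: 4770 + 338 = 5108
record 17: 5108 + 338 = 5446
record 18: 5446 + 338 = 5784

38, 376, 714, 1052, 1390, 1728, 2066, 2404, 2742, 3080, 3418, 3756, 4094, 4432, 4770, 5108, 5446, 5784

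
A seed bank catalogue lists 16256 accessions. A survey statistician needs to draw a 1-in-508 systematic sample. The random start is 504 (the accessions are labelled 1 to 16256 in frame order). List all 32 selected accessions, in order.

accession 1: 504
accession 2: 504 + 508 = 1012
accession 3: 1012 + 508 = 1520
accession 4: 1520 + 508 = 2028
accession 5: 2028 + 508 = 2536
accession 6: 2536 + 508 = 3044
accession 7: 3044 + 508 = 3552
accession 8: 3552 + 508 = 4060
accession 9: 4060 + 508 = 4568
accession 10: 4568 + 508 = 5076
accession 11: 5076 + 508 = 5584
accession 12: 5584 + 508 = 6092
accession 13: 6092 + 508 = 6600
accession 14: 6600 + 508 = 7108
accession 15: 7108 + 508 = 7616
accession 16: 7616 + 508 = 8124
accession 17: 8124 + 508 = 8632
accession 18: 8632 + 508 = 9140
accession 19: 9140 + 508 = 9648
accession 20: 9648 + 508 = 10156
accession 21: 10156 + 508 = 10664
accession 22: 10664 + 508 = 11172
accession 23: 11172 + 508 = 11680
accession 24: 11680 + 508 = 12188
accession 25: 12188 + 508 = 12696
accession 26: 12696 + 508 = 13204
accession 27: 13204 + 508 = 13712
accession 28: 13712 + 508 = 14220
accession 29: 14220 + 508 = 14728
accession 30: 14728 + 508 = 15236
accession 31: 15236 + 508 = 15744
accession 32: 15744 + 508 = 16252

504, 1012, 1520, 2028, 2536, 3044, 3552, 4060, 4568, 5076, 5584, 6092, 6600, 7108, 7616, 8124, 8632, 9140, 9648, 10156, 10664, 11172, 11680, 12188, 12696, 13204, 13712, 14220, 14728, 15236, 15744, 16252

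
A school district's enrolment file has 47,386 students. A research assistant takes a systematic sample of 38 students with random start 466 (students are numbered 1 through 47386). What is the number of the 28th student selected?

k = 47386/38 = 1247
28th selection = r + (28−1)·k = 466 + 27×1247 = 466 + 33669 = 34135

34135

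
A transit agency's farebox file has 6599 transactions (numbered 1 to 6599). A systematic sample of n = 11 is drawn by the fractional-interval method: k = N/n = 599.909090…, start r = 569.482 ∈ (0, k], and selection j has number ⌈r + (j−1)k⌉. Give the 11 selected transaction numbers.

570, 1170, 1770, 2370, 2970, 3570, 4169, 4769, 5369, 5969, 6569

j=1: r + 0k = 569.482 → ⌈·⌉ = 570
j=2: r + 1k = 1169.391090… → ⌈·⌉ = 1170
j=3: r + 2k = 1769.300181… → ⌈·⌉ = 1770
j=4: r + 3k = 2369.209272… → ⌈·⌉ = 2370
j=5: r + 4k = 2969.118363… → ⌈·⌉ = 2970
j=6: r + 5k = 3569.027454… → ⌈·⌉ = 3570
j=7: r + 6k = 4168.936545… → ⌈·⌉ = 4169
j=8: r + 7k = 4768.845636… → ⌈·⌉ = 4769
j=9: r + 8k = 5368.754727… → ⌈·⌉ = 5369
j=10: r + 9k = 5968.663818… → ⌈·⌉ = 5969
j=11: r + 10k = 6568.572909… → ⌈·⌉ = 6569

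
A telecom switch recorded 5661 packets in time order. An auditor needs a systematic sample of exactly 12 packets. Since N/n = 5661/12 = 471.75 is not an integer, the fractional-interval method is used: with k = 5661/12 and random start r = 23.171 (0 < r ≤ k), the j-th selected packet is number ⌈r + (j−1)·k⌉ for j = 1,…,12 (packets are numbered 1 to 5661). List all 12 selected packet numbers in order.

j=1: r + 0k = 23.171 → ⌈·⌉ = 24
j=2: r + 1k = 494.921 → ⌈·⌉ = 495
j=3: r + 2k = 966.671 → ⌈·⌉ = 967
j=4: r + 3k = 1438.421 → ⌈·⌉ = 1439
j=5: r + 4k = 1910.171 → ⌈·⌉ = 1911
j=6: r + 5k = 2381.921 → ⌈·⌉ = 2382
j=7: r + 6k = 2853.671 → ⌈·⌉ = 2854
j=8: r + 7k = 3325.421 → ⌈·⌉ = 3326
j=9: r + 8k = 3797.171 → ⌈·⌉ = 3798
j=10: r + 9k = 4268.921 → ⌈·⌉ = 4269
j=11: r + 10k = 4740.671 → ⌈·⌉ = 4741
j=12: r + 11k = 5212.421 → ⌈·⌉ = 5213

24, 495, 967, 1439, 1911, 2382, 2854, 3326, 3798, 4269, 4741, 5213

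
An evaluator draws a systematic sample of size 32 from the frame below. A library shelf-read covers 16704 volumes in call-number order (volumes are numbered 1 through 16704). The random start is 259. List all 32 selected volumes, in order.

259, 781, 1303, 1825, 2347, 2869, 3391, 3913, 4435, 4957, 5479, 6001, 6523, 7045, 7567, 8089, 8611, 9133, 9655, 10177, 10699, 11221, 11743, 12265, 12787, 13309, 13831, 14353, 14875, 15397, 15919, 16441

k = N/n = 16704/32 = 522
volume 1: 259
volume 2: 259 + 522 = 781
volume 3: 781 + 522 = 1303
volume 4: 1303 + 522 = 1825
volume 5: 1825 + 522 = 2347
volume 6: 2347 + 522 = 2869
volume 7: 2869 + 522 = 3391
volume 8: 3391 + 522 = 3913
volume 9: 3913 + 522 = 4435
volume 10: 4435 + 522 = 4957
volume 11: 4957 + 522 = 5479
volume 12: 5479 + 522 = 6001
volume 13: 6001 + 522 = 6523
volume 14: 6523 + 522 = 7045
volume 15: 7045 + 522 = 7567
volume 16: 7567 + 522 = 8089
volume 17: 8089 + 522 = 8611
volume 18: 8611 + 522 = 9133
volume 19: 9133 + 522 = 9655
volume 20: 9655 + 522 = 10177
volume 21: 10177 + 522 = 10699
volume 22: 10699 + 522 = 11221
volume 23: 11221 + 522 = 11743
volume 24: 11743 + 522 = 12265
volume 25: 12265 + 522 = 12787
volume 26: 12787 + 522 = 13309
volume 27: 13309 + 522 = 13831
volume 28: 13831 + 522 = 14353
volume 29: 14353 + 522 = 14875
volume 30: 14875 + 522 = 15397
volume 31: 15397 + 522 = 15919
volume 32: 15919 + 522 = 16441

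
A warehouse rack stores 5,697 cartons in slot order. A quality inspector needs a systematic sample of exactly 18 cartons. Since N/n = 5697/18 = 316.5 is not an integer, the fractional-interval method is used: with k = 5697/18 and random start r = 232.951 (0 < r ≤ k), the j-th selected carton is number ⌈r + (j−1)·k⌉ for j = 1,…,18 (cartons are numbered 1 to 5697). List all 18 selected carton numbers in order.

j=1: r + 0k = 232.951 → ⌈·⌉ = 233
j=2: r + 1k = 549.451 → ⌈·⌉ = 550
j=3: r + 2k = 865.951 → ⌈·⌉ = 866
j=4: r + 3k = 1182.451 → ⌈·⌉ = 1183
j=5: r + 4k = 1498.951 → ⌈·⌉ = 1499
j=6: r + 5k = 1815.451 → ⌈·⌉ = 1816
j=7: r + 6k = 2131.951 → ⌈·⌉ = 2132
j=8: r + 7k = 2448.451 → ⌈·⌉ = 2449
j=9: r + 8k = 2764.951 → ⌈·⌉ = 2765
j=10: r + 9k = 3081.451 → ⌈·⌉ = 3082
j=11: r + 10k = 3397.951 → ⌈·⌉ = 3398
j=12: r + 11k = 3714.451 → ⌈·⌉ = 3715
j=13: r + 12k = 4030.951 → ⌈·⌉ = 4031
j=14: r + 13k = 4347.451 → ⌈·⌉ = 4348
j=15: r + 14k = 4663.951 → ⌈·⌉ = 4664
j=16: r + 15k = 4980.451 → ⌈·⌉ = 4981
j=17: r + 16k = 5296.951 → ⌈·⌉ = 5297
j=18: r + 17k = 5613.451 → ⌈·⌉ = 5614

233, 550, 866, 1183, 1499, 1816, 2132, 2449, 2765, 3082, 3398, 3715, 4031, 4348, 4664, 4981, 5297, 5614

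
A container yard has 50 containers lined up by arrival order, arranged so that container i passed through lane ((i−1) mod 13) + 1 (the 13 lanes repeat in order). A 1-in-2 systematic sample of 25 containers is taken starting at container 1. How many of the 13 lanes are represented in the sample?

Consecutive selections differ by k = 2, so their lane numbers differ by 2 mod 13 = 2.
gcd(2, 13) = 1, so the sample visits 13/1 = 13 distinct residues mod 13.
Start 1 is lane 1; the lanes hit are 1, 2, 3, 4, 5, 6, 7, 8, 9, 10, 11, 12, 13.

13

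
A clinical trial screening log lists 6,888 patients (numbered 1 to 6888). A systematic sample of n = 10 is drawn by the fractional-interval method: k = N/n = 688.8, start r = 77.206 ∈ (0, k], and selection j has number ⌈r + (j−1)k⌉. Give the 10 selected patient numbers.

j=1: r + 0k = 77.206 → ⌈·⌉ = 78
j=2: r + 1k = 766.006 → ⌈·⌉ = 767
j=3: r + 2k = 1454.806 → ⌈·⌉ = 1455
j=4: r + 3k = 2143.606 → ⌈·⌉ = 2144
j=5: r + 4k = 2832.406 → ⌈·⌉ = 2833
j=6: r + 5k = 3521.206 → ⌈·⌉ = 3522
j=7: r + 6k = 4210.006 → ⌈·⌉ = 4211
j=8: r + 7k = 4898.806 → ⌈·⌉ = 4899
j=9: r + 8k = 5587.606 → ⌈·⌉ = 5588
j=10: r + 9k = 6276.406 → ⌈·⌉ = 6277

78, 767, 1455, 2144, 2833, 3522, 4211, 4899, 5588, 6277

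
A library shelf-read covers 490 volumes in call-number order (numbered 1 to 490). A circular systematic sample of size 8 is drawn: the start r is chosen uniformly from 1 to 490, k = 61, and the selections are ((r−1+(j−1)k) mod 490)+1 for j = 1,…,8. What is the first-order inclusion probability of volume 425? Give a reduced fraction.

4/245

For each position j, as r ranges over 1…490 the j-th selection hits every volume exactly once, so volume 425 is selected for exactly 8 of the 490 starts.
Inclusion probability = 8/490 = 4/245.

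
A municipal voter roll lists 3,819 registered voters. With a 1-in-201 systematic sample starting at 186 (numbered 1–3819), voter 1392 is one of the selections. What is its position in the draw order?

k = 201
position = (1392 − 186)/201 + 1 = 1206/201 + 1 = 6 + 1 = 7

7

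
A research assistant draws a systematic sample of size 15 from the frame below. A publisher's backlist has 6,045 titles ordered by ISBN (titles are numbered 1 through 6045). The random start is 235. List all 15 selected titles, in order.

k = N/n = 6045/15 = 403
title 1: 235
title 2: 235 + 403 = 638
title 3: 638 + 403 = 1041
title 4: 1041 + 403 = 1444
title 5: 1444 + 403 = 1847
title 6: 1847 + 403 = 2250
title 7: 2250 + 403 = 2653
title 8: 2653 + 403 = 3056
title 9: 3056 + 403 = 3459
title 10: 3459 + 403 = 3862
title 11: 3862 + 403 = 4265
title 12: 4265 + 403 = 4668
title 13: 4668 + 403 = 5071
title 14: 5071 + 403 = 5474
title 15: 5474 + 403 = 5877

235, 638, 1041, 1444, 1847, 2250, 2653, 3056, 3459, 3862, 4265, 4668, 5071, 5474, 5877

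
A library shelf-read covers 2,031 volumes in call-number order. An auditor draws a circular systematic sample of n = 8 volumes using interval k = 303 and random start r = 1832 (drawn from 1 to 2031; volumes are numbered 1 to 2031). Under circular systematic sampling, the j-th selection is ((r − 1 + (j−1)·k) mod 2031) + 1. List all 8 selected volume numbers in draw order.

Selection 1: 1832
Selection 2: 1832 + 303 = 2135 → 2135 − 2031 = 104
Selection 3: 104 + 303 = 407
Selection 4: 407 + 303 = 710
Selection 5: 710 + 303 = 1013
Selection 6: 1013 + 303 = 1316
Selection 7: 1316 + 303 = 1619
Selection 8: 1619 + 303 = 1922

1832, 104, 407, 710, 1013, 1316, 1619, 1922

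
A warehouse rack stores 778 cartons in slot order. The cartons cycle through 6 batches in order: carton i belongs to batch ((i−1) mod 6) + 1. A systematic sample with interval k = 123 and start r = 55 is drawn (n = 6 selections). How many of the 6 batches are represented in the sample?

2

Consecutive selections differ by k = 123, so their batch numbers differ by 123 mod 6 = 3.
gcd(123, 6) = 3, so the sample visits 6/3 = 2 distinct residues mod 6.
Start 55 is batch 1; the batches hit are 1, 4.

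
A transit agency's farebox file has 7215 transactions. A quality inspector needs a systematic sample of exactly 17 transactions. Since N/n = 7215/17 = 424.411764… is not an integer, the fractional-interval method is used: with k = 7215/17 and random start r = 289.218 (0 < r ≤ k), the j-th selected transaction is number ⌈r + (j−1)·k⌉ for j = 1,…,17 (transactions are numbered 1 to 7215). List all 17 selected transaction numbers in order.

j=1: r + 0k = 289.218 → ⌈·⌉ = 290
j=2: r + 1k = 713.629764… → ⌈·⌉ = 714
j=3: r + 2k = 1138.041529… → ⌈·⌉ = 1139
j=4: r + 3k = 1562.453294… → ⌈·⌉ = 1563
j=5: r + 4k = 1986.865058… → ⌈·⌉ = 1987
j=6: r + 5k = 2411.276823… → ⌈·⌉ = 2412
j=7: r + 6k = 2835.688588… → ⌈·⌉ = 2836
j=8: r + 7k = 3260.100352… → ⌈·⌉ = 3261
j=9: r + 8k = 3684.512117… → ⌈·⌉ = 3685
j=10: r + 9k = 4108.923882… → ⌈·⌉ = 4109
j=11: r + 10k = 4533.335647… → ⌈·⌉ = 4534
j=12: r + 11k = 4957.747411… → ⌈·⌉ = 4958
j=13: r + 12k = 5382.159176… → ⌈·⌉ = 5383
j=14: r + 13k = 5806.570941… → ⌈·⌉ = 5807
j=15: r + 14k = 6230.982705… → ⌈·⌉ = 6231
j=16: r + 15k = 6655.394470… → ⌈·⌉ = 6656
j=17: r + 16k = 7079.806235… → ⌈·⌉ = 7080

290, 714, 1139, 1563, 1987, 2412, 2836, 3261, 3685, 4109, 4534, 4958, 5383, 5807, 6231, 6656, 7080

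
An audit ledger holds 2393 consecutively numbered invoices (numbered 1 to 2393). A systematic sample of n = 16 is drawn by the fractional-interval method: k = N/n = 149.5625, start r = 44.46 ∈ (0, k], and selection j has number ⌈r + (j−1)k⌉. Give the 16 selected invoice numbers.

45, 195, 344, 494, 643, 793, 942, 1092, 1241, 1391, 1541, 1690, 1840, 1989, 2139, 2288

j=1: r + 0k = 44.46 → ⌈·⌉ = 45
j=2: r + 1k = 194.0225 → ⌈·⌉ = 195
j=3: r + 2k = 343.585 → ⌈·⌉ = 344
j=4: r + 3k = 493.1475 → ⌈·⌉ = 494
j=5: r + 4k = 642.71 → ⌈·⌉ = 643
j=6: r + 5k = 792.2725 → ⌈·⌉ = 793
j=7: r + 6k = 941.835 → ⌈·⌉ = 942
j=8: r + 7k = 1091.3975 → ⌈·⌉ = 1092
j=9: r + 8k = 1240.96 → ⌈·⌉ = 1241
j=10: r + 9k = 1390.5225 → ⌈·⌉ = 1391
j=11: r + 10k = 1540.085 → ⌈·⌉ = 1541
j=12: r + 11k = 1689.6475 → ⌈·⌉ = 1690
j=13: r + 12k = 1839.21 → ⌈·⌉ = 1840
j=14: r + 13k = 1988.7725 → ⌈·⌉ = 1989
j=15: r + 14k = 2138.335 → ⌈·⌉ = 2139
j=16: r + 15k = 2287.8975 → ⌈·⌉ = 2288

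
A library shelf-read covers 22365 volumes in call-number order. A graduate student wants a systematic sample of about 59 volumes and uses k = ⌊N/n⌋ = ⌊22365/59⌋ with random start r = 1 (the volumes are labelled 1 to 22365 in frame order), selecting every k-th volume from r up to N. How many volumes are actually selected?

60

k = ⌊22365/59⌋ = 379
Achieved size = ⌊(22365 − 1)/379⌋ + 1 = ⌊22364/379⌋ + 1 = 59 + 1 = 60
(last selection: 1 + 59×379 = 22362 ≤ 22365; next would be 22741 > 22365)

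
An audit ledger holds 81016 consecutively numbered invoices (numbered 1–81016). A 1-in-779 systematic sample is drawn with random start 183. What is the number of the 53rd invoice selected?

k = 779
53rd selection = r + (53−1)·k = 183 + 52×779 = 183 + 40508 = 40691

40691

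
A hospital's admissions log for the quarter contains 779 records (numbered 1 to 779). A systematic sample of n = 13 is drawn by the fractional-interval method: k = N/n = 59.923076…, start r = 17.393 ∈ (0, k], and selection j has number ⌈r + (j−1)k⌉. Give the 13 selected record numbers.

j=1: r + 0k = 17.393 → ⌈·⌉ = 18
j=2: r + 1k = 77.316076… → ⌈·⌉ = 78
j=3: r + 2k = 137.239153… → ⌈·⌉ = 138
j=4: r + 3k = 197.162230… → ⌈·⌉ = 198
j=5: r + 4k = 257.085307… → ⌈·⌉ = 258
j=6: r + 5k = 317.008384… → ⌈·⌉ = 318
j=7: r + 6k = 376.931461… → ⌈·⌉ = 377
j=8: r + 7k = 436.854538… → ⌈·⌉ = 437
j=9: r + 8k = 496.777615… → ⌈·⌉ = 497
j=10: r + 9k = 556.700692… → ⌈·⌉ = 557
j=11: r + 10k = 616.623769… → ⌈·⌉ = 617
j=12: r + 11k = 676.546846… → ⌈·⌉ = 677
j=13: r + 12k = 736.469923… → ⌈·⌉ = 737

18, 78, 138, 198, 258, 318, 377, 437, 497, 557, 617, 677, 737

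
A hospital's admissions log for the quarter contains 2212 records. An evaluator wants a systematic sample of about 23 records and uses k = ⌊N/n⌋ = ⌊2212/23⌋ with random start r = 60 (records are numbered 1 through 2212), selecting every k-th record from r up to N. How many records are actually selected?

k = ⌊2212/23⌋ = 96
Achieved size = ⌊(2212 − 60)/96⌋ + 1 = ⌊2152/96⌋ + 1 = 22 + 1 = 23
(last selection: 60 + 22×96 = 2172 ≤ 2212; next would be 2268 > 2212)

23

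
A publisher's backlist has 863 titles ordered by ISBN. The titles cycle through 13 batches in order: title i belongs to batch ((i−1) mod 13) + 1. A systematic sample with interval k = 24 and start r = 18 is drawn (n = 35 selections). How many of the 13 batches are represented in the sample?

13

Consecutive selections differ by k = 24, so their batch numbers differ by 24 mod 13 = 11.
gcd(24, 13) = 1, so the sample visits 13/1 = 13 distinct residues mod 13.
Start 18 is batch 5; the batches hit are 1, 2, 3, 4, 5, 6, 7, 8, 9, 10, 11, 12, 13.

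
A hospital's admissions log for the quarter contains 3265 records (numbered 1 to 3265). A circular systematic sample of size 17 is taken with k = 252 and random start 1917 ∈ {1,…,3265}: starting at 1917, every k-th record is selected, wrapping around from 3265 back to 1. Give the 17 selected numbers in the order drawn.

1917, 2169, 2421, 2673, 2925, 3177, 164, 416, 668, 920, 1172, 1424, 1676, 1928, 2180, 2432, 2684

Selection 1: 1917
Selection 2: 1917 + 252 = 2169
Selection 3: 2169 + 252 = 2421
Selection 4: 2421 + 252 = 2673
Selection 5: 2673 + 252 = 2925
Selection 6: 2925 + 252 = 3177
Selection 7: 3177 + 252 = 3429 → 3429 − 3265 = 164
Selection 8: 164 + 252 = 416
Selection 9: 416 + 252 = 668
Selection 10: 668 + 252 = 920
Selection 11: 920 + 252 = 1172
Selection 12: 1172 + 252 = 1424
Selection 13: 1424 + 252 = 1676
Selection 14: 1676 + 252 = 1928
Selection 15: 1928 + 252 = 2180
Selection 16: 2180 + 252 = 2432
Selection 17: 2432 + 252 = 2684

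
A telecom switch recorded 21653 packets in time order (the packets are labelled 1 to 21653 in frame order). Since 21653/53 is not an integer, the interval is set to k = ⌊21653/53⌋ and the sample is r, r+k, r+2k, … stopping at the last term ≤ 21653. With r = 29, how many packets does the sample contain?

k = ⌊21653/53⌋ = 408
Achieved size = ⌊(21653 − 29)/408⌋ + 1 = ⌊21624/408⌋ + 1 = 53 + 1 = 54
(last selection: 29 + 53×408 = 21653 ≤ 21653; next would be 22061 > 21653)

54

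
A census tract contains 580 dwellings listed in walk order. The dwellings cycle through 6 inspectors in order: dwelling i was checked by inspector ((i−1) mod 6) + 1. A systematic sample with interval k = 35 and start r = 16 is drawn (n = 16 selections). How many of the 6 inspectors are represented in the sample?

Consecutive selections differ by k = 35, so their inspector numbers differ by 35 mod 6 = 5.
gcd(35, 6) = 1, so the sample visits 6/1 = 6 distinct residues mod 6.
Start 16 is inspector 4; the inspectors hit are 1, 2, 3, 4, 5, 6.

6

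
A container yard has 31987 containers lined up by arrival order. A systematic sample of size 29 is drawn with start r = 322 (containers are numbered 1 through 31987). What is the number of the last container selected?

k = 31987/29 = 1103
29th selection = r + (29−1)·k = 322 + 28×1103 = 322 + 30884 = 31206

31206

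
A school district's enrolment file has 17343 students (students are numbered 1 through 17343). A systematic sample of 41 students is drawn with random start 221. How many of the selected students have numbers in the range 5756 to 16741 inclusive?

k = 17343/41 = 423
First selection ≥ 5756: 221 + ⌈(5756−221)/423⌉·423 = 221 + 14×423 = 6143
Last selection ≤ 16741: 221 + ⌊(16741−221)/423⌋·423 = 221 + 39×423 = 16718
Count = 39 − 14 + 1 = 26

26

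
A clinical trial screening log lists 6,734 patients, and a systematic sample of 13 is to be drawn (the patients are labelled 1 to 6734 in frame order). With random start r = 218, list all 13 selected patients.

218, 736, 1254, 1772, 2290, 2808, 3326, 3844, 4362, 4880, 5398, 5916, 6434

k = N/n = 6734/13 = 518
patient 1: 218
patient 2: 218 + 518 = 736
patient 3: 736 + 518 = 1254
patient 4: 1254 + 518 = 1772
patient 5: 1772 + 518 = 2290
patient 6: 2290 + 518 = 2808
patient 7: 2808 + 518 = 3326
patient 8: 3326 + 518 = 3844
patient 9: 3844 + 518 = 4362
patient 10: 4362 + 518 = 4880
patient 11: 4880 + 518 = 5398
patient 12: 5398 + 518 = 5916
patient 13: 5916 + 518 = 6434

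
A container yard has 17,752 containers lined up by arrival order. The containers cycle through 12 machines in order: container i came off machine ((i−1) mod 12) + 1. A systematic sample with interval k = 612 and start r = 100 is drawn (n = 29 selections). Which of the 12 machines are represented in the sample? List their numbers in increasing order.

4

Consecutive selections differ by k = 612, so their machine numbers differ by 612 mod 12 = 0.
gcd(612, 12) = 12, so the sample visits 12/12 = 1 distinct residues mod 12.
Start 100 is machine 4; the machines hit are 4.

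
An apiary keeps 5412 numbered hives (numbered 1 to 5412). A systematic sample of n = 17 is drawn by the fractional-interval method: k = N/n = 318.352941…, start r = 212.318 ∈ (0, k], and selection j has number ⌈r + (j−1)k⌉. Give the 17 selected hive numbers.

213, 531, 850, 1168, 1486, 1805, 2123, 2441, 2760, 3078, 3396, 3715, 4033, 4351, 4670, 4988, 5306

j=1: r + 0k = 212.318 → ⌈·⌉ = 213
j=2: r + 1k = 530.670941… → ⌈·⌉ = 531
j=3: r + 2k = 849.023882… → ⌈·⌉ = 850
j=4: r + 3k = 1167.376823… → ⌈·⌉ = 1168
j=5: r + 4k = 1485.729764… → ⌈·⌉ = 1486
j=6: r + 5k = 1804.082705… → ⌈·⌉ = 1805
j=7: r + 6k = 2122.435647… → ⌈·⌉ = 2123
j=8: r + 7k = 2440.788588… → ⌈·⌉ = 2441
j=9: r + 8k = 2759.141529… → ⌈·⌉ = 2760
j=10: r + 9k = 3077.494470… → ⌈·⌉ = 3078
j=11: r + 10k = 3395.847411… → ⌈·⌉ = 3396
j=12: r + 11k = 3714.200352… → ⌈·⌉ = 3715
j=13: r + 12k = 4032.553294… → ⌈·⌉ = 4033
j=14: r + 13k = 4350.906235… → ⌈·⌉ = 4351
j=15: r + 14k = 4669.259176… → ⌈·⌉ = 4670
j=16: r + 15k = 4987.612117… → ⌈·⌉ = 4988
j=17: r + 16k = 5305.965058… → ⌈·⌉ = 5306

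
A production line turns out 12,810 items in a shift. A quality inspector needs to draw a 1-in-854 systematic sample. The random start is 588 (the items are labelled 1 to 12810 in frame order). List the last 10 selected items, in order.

6th selection = 588 + 5×854 = 4858
7th: 4858 + 854 = 5712
8th: 5712 + 854 = 6566
9th: 6566 + 854 = 7420
10th: 7420 + 854 = 8274
11th: 8274 + 854 = 9128
12th: 9128 + 854 = 9982
13th: 9982 + 854 = 10836
14th: 10836 + 854 = 11690
15th: 11690 + 854 = 12544

4858, 5712, 6566, 7420, 8274, 9128, 9982, 10836, 11690, 12544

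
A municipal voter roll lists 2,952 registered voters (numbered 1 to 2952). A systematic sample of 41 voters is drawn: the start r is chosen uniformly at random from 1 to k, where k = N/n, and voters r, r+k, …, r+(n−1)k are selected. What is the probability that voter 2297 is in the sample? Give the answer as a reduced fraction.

k = 2952/41 = 72.
Voter 2297 is selected iff r ≡ 2297 (mod 72); exactly one such r in {1,…,72}.
Inclusion probability = 1/72.

1/72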